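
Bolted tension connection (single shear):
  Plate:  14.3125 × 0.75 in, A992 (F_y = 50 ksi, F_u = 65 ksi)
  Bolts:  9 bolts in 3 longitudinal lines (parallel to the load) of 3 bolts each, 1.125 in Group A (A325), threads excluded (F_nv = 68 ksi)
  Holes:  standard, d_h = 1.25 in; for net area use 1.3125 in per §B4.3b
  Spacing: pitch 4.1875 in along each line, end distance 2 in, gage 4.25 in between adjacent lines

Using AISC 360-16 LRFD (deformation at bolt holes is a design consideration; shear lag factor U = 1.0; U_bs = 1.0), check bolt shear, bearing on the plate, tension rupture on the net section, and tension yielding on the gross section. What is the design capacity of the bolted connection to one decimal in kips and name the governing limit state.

379.3 kips (net-section rupture governs)

Bolt shear: A_b = π(1.125)²/4 = 0.99402 in². φR_n = 0.75 × 68 × 0.99402 × 9 × 1 = 456.3 kips.
Bearing (0.75 in plate, F_u = 65 ksi): end bolts L_c = 2 − 1.25/2 = 1.375, R_n = min(1.2×1.375×0.75×65, 2.4×1.125×0.75×65) = 80.438 kips/bolt; interior L_c = 4.1875 − 1.25 = 2.9375, R_n = 131.63 kips/bolt. φR_n = 0.75 × (3×80.438 + 6×131.63) = 773.3 kips.
Tension rupture (net): A_n = (14.3125 − 3×1.3125)×0.75 = 7.7813 in² (U = 1.0, A_e = A_n). φR_n = 0.75 × 65 × 7.7813 = 379.3 kips.
Tension yield (gross): A_g = 14.3125×0.75 = 10.734 in². φR_n = 0.90 × 50 × 10.734 = 483.0 kips.
Governing: min(456.3, 773.3, 379.3, 483.0) = 379.3 kips → net-section rupture.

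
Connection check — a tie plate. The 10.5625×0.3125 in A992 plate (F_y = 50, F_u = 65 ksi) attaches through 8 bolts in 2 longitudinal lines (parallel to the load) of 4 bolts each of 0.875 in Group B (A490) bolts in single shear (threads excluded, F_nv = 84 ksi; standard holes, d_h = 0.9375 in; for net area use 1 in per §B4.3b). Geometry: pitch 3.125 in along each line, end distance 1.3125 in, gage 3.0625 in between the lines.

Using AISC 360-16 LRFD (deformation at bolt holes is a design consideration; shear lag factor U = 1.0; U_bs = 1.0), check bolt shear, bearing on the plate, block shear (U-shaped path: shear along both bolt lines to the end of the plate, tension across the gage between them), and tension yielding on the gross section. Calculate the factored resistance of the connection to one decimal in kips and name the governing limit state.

Bolt shear: A_b = π(0.875)²/4 = 0.60132 in². φR_n = 0.75 × 84 × 0.60132 × 8 × 1 = 303.1 kips.
Bearing (0.3125 in plate, F_u = 65 ksi): end bolts L_c = 1.3125 − 0.9375/2 = 0.84375, R_n = min(1.2×0.84375×0.3125×65, 2.4×0.875×0.3125×65) = 20.566 kips/bolt; interior L_c = 3.125 − 0.9375 = 2.1875, R_n = 42.656 kips/bolt. φR_n = 0.75 × (2×20.566 + 6×42.656) = 222.8 kips.
Block shear: shear path 2×[1.3125+3×3.125] = 2×10.6875 in, A_gv = 6.6797, A_nv = 2×(10.6875 − 3.5×1)×0.3125 = 4.4922 in²; tension across gage: (3.0625 − 1×1)×0.3125 = 0.64453 in². R_n = min(0.6×65×4.4922, 0.6×50×6.6797) + 1.0×65×0.64453 = min(175.2, 200.39) + 41.894 = 217.09 kips. φR_n = 0.75 × 217.09 = 162.8 kips.
Tension yield (gross): A_g = 10.5625×0.3125 = 3.3008 in². φR_n = 0.90 × 50 × 3.3008 = 148.5 kips.
Governing: min(303.1, 222.8, 162.8, 148.5) = 148.5 kips → gross-section yield.

148.5 kips (gross-section yield governs)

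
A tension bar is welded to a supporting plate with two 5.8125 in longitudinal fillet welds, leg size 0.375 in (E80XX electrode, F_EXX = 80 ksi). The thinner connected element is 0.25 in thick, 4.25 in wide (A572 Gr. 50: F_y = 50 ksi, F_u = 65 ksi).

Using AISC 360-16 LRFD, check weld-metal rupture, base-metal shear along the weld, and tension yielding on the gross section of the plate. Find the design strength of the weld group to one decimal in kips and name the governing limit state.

Weld metal: throat = 0.707×0.375 = 0.26513 in, L = 2×5.8125 = 11.625 in. φR_n = 0.75 × 0.6 × 80 × 0.26513 × 11.625 = 111.0 kips.
Base metal shear (0.25 in plate): yield φR_n = 1.0×0.6×50×0.25×11.625 = 87.2 kips; rupture φR_n = 0.75×0.6×65×0.25×11.625 = 85.0 kips; take 85.0 kips (rupture).
Tension yield (gross): A_g = 4.25×0.25 = 1.0625 in². φR_n = 0.90 × 50 × 1.0625 = 47.8 kips.
Governing: min(111.0, 85.0, 47.8) = 47.8 kips → gross-section yield.

47.8 kips (gross-section yield governs)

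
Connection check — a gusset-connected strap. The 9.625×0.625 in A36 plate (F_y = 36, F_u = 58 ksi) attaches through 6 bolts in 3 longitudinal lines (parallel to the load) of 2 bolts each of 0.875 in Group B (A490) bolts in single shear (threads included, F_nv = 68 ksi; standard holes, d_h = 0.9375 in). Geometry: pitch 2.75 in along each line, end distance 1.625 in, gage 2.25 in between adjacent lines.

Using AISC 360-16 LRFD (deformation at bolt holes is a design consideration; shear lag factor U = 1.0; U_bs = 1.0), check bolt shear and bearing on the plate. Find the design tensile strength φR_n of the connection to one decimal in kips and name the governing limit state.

Bolt shear: A_b = π(0.875)²/4 = 0.60132 in². φR_n = 0.75 × 68 × 0.60132 × 6 × 1 = 184.0 kips.
Bearing (0.625 in plate, F_u = 58 ksi): end bolts L_c = 1.625 − 0.9375/2 = 1.15625, R_n = min(1.2×1.15625×0.625×58, 2.4×0.875×0.625×58) = 50.297 kips/bolt; interior L_c = 2.75 − 0.9375 = 1.8125, R_n = 76.125 kips/bolt. φR_n = 0.75 × (3×50.297 + 3×76.125) = 284.4 kips.
Governing: min(184.0, 284.4) = 184.0 kips → bolt shear.

184.0 kips (bolt shear governs)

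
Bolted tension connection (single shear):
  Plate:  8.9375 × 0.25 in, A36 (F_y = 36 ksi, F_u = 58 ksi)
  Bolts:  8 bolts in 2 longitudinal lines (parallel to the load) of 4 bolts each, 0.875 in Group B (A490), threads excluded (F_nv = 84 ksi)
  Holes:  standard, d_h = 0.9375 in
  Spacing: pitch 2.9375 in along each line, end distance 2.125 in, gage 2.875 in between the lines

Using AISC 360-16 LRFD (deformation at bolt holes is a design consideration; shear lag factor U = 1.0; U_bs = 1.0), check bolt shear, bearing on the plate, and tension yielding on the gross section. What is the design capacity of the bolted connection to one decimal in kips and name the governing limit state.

Bolt shear: A_b = π(0.875)²/4 = 0.60132 in². φR_n = 0.75 × 84 × 0.60132 × 8 × 1 = 303.1 kips.
Bearing (0.25 in plate, F_u = 58 ksi): end bolts L_c = 2.125 − 0.9375/2 = 1.65625, R_n = min(1.2×1.65625×0.25×58, 2.4×0.875×0.25×58) = 28.819 kips/bolt; interior L_c = 2.9375 − 0.9375 = 2, R_n = 30.45 kips/bolt. φR_n = 0.75 × (2×28.819 + 6×30.45) = 180.3 kips.
Tension yield (gross): A_g = 8.9375×0.25 = 2.2344 in². φR_n = 0.90 × 36 × 2.2344 = 72.4 kips.
Governing: min(303.1, 180.3, 72.4) = 72.4 kips → gross-section yield.

72.4 kips (gross-section yield governs)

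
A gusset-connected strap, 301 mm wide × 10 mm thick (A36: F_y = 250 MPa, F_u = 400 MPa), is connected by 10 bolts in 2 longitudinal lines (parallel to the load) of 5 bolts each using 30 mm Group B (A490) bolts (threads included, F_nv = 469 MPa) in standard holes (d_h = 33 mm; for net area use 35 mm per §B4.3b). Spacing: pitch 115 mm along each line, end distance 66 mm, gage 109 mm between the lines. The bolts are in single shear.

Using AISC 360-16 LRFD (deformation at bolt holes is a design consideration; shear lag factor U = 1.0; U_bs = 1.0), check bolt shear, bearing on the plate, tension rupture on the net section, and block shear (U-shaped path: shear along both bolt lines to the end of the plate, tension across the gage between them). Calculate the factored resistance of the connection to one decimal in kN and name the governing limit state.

Bolt shear: A_b = π(30)²/4 = 706.86 mm². φR_n = 0.75 × 469 × 706.86 × 10 × 1 = 2486.4 kN.
Bearing (10 mm plate, F_u = 400 MPa): end bolts L_c = 66 − 33/2 = 49.5, R_n = min(1.2×49.5×10×400, 2.4×30×10×400) = 237.6 kN/bolt; interior L_c = 115 − 33 = 82, R_n = 288 kN/bolt. φR_n = 0.75 × (2×237.6 + 8×288) = 2084.4 kN.
Tension rupture (net): A_n = (301 − 2×35)×10 = 2310 mm² (U = 1.0, A_e = A_n). φR_n = 0.75 × 400 × 2310 = 693.0 kN.
Block shear: shear path 2×[66+4×115] = 2×526 mm, A_gv = 10520, A_nv = 2×(526 − 4.5×35)×10 = 7370 mm²; tension across gage: (109 − 1×35)×10 = 740 mm². R_n = min(0.6×400×7370, 0.6×250×10520) + 1.0×400×740 = min(1768.8, 1578) + 296 = 1874 kN. φR_n = 0.75 × 1874 = 1405.5 kN.
Governing: min(2486.4, 2084.4, 693.0, 1405.5) = 693.0 kN → net-section rupture.

693.0 kN (net-section rupture governs)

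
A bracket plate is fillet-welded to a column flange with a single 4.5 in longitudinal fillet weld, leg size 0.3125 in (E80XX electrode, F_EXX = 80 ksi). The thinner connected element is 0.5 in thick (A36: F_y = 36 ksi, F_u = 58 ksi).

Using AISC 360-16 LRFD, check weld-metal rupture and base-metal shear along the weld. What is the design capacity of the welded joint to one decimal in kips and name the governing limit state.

Weld metal: throat = 0.707×0.3125 = 0.22094 in, L = 4.5 in. φR_n = 0.75 × 0.6 × 80 × 0.22094 × 4.5 = 35.8 kips.
Base metal shear (0.5 in plate): yield φR_n = 1.0×0.6×36×0.5×4.5 = 48.6 kips; rupture φR_n = 0.75×0.6×58×0.5×4.5 = 58.7 kips; take 48.6 kips (yield).
Governing: min(35.8, 48.6) = 35.8 kips → weld metal.

35.8 kips (weld metal governs)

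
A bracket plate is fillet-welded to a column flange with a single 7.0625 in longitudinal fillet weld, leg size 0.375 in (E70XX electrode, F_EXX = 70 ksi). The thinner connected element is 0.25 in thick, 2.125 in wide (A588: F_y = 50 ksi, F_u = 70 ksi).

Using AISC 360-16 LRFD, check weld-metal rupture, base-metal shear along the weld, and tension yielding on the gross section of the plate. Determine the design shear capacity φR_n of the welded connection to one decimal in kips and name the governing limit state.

Weld metal: throat = 0.707×0.375 = 0.26513 in, L = 7.0625 in. φR_n = 0.75 × 0.6 × 70 × 0.26513 × 7.0625 = 59.0 kips.
Base metal shear (0.25 in plate): yield φR_n = 1.0×0.6×50×0.25×7.0625 = 53.0 kips; rupture φR_n = 0.75×0.6×70×0.25×7.0625 = 55.6 kips; take 53.0 kips (yield).
Tension yield (gross): A_g = 2.125×0.25 = 0.53125 in². φR_n = 0.90 × 50 × 0.53125 = 23.9 kips.
Governing: min(59.0, 53.0, 23.9) = 23.9 kips → gross-section yield.

23.9 kips (gross-section yield governs)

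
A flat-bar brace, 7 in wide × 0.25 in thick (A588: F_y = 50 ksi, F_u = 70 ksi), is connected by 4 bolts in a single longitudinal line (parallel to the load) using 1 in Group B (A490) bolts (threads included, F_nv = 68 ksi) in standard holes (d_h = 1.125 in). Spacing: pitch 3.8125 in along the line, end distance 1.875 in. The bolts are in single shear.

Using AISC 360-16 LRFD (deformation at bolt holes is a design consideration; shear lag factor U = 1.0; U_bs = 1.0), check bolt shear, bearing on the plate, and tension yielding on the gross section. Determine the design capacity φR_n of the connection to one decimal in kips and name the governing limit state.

Bolt shear: A_b = π(1)²/4 = 0.7854 in². φR_n = 0.75 × 68 × 0.7854 × 4 × 1 = 160.2 kips.
Bearing (0.25 in plate, F_u = 70 ksi): end bolts L_c = 1.875 − 1.125/2 = 1.3125, R_n = min(1.2×1.3125×0.25×70, 2.4×1×0.25×70) = 27.563 kips/bolt; interior L_c = 3.8125 − 1.125 = 2.6875, R_n = 42 kips/bolt. φR_n = 0.75 × (1×27.563 + 3×42) = 115.2 kips.
Tension yield (gross): A_g = 7×0.25 = 1.75 in². φR_n = 0.90 × 50 × 1.75 = 78.8 kips.
Governing: min(160.2, 115.2, 78.8) = 78.8 kips → gross-section yield.

78.8 kips (gross-section yield governs)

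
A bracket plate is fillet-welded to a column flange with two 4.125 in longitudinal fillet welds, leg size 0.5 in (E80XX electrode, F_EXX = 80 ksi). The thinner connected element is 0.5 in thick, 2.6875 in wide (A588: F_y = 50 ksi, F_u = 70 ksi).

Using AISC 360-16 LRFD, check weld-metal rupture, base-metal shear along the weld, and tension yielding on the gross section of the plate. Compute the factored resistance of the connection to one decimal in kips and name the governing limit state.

Weld metal: throat = 0.707×0.5 = 0.3535 in, L = 2×4.125 = 8.25 in. φR_n = 0.75 × 0.6 × 80 × 0.3535 × 8.25 = 105.0 kips.
Base metal shear (0.5 in plate): yield φR_n = 1.0×0.6×50×0.5×8.25 = 123.8 kips; rupture φR_n = 0.75×0.6×70×0.5×8.25 = 129.9 kips; take 123.8 kips (yield).
Tension yield (gross): A_g = 2.6875×0.5 = 1.3438 in². φR_n = 0.90 × 50 × 1.3438 = 60.5 kips.
Governing: min(105.0, 123.8, 60.5) = 60.5 kips → gross-section yield.

60.5 kips (gross-section yield governs)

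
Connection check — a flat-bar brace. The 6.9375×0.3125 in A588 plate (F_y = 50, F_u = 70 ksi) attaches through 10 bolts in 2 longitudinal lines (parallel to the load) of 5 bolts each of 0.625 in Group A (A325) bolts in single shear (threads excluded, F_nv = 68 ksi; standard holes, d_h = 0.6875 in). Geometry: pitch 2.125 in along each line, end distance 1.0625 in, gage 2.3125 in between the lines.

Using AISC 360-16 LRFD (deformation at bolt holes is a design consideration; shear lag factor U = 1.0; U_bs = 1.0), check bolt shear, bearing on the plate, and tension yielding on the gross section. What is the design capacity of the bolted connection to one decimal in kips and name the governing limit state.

Bolt shear: A_b = π(0.625)²/4 = 0.3068 in². φR_n = 0.75 × 68 × 0.3068 × 10 × 1 = 156.5 kips.
Bearing (0.3125 in plate, F_u = 70 ksi): end bolts L_c = 1.0625 − 0.6875/2 = 0.71875, R_n = min(1.2×0.71875×0.3125×70, 2.4×0.625×0.3125×70) = 18.867 kips/bolt; interior L_c = 2.125 − 0.6875 = 1.4375, R_n = 32.813 kips/bolt. φR_n = 0.75 × (2×18.867 + 8×32.813) = 225.2 kips.
Tension yield (gross): A_g = 6.9375×0.3125 = 2.168 in². φR_n = 0.90 × 50 × 2.168 = 97.6 kips.
Governing: min(156.5, 225.2, 97.6) = 97.6 kips → gross-section yield.

97.6 kips (gross-section yield governs)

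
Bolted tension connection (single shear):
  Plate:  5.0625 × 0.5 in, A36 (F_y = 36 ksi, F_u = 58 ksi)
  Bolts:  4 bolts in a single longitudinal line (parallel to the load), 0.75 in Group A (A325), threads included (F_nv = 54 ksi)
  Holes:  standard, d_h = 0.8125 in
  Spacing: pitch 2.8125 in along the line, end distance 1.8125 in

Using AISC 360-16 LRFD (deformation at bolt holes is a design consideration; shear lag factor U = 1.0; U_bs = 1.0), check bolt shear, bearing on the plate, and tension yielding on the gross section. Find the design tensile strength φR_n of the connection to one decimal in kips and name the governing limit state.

Bolt shear: A_b = π(0.75)²/4 = 0.44179 in². φR_n = 0.75 × 54 × 0.44179 × 4 × 1 = 71.6 kips.
Bearing (0.5 in plate, F_u = 58 ksi): end bolts L_c = 1.8125 − 0.8125/2 = 1.40625, R_n = min(1.2×1.40625×0.5×58, 2.4×0.75×0.5×58) = 48.938 kips/bolt; interior L_c = 2.8125 − 0.8125 = 2, R_n = 52.2 kips/bolt. φR_n = 0.75 × (1×48.938 + 3×52.2) = 154.2 kips.
Tension yield (gross): A_g = 5.0625×0.5 = 2.5313 in². φR_n = 0.90 × 36 × 2.5313 = 82.0 kips.
Governing: min(71.6, 154.2, 82.0) = 71.6 kips → bolt shear.

71.6 kips (bolt shear governs)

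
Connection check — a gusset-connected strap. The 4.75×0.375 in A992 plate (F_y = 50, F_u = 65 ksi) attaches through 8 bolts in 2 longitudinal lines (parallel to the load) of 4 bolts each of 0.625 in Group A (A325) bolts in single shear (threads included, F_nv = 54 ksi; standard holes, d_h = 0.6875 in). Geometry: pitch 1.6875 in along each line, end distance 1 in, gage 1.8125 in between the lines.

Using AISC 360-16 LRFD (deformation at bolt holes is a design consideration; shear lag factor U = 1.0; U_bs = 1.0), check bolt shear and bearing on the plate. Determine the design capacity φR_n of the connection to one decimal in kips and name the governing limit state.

Bolt shear: A_b = π(0.625)²/4 = 0.3068 in². φR_n = 0.75 × 54 × 0.3068 × 8 × 1 = 99.4 kips.
Bearing (0.375 in plate, F_u = 65 ksi): end bolts L_c = 1 − 0.6875/2 = 0.65625, R_n = min(1.2×0.65625×0.375×65, 2.4×0.625×0.375×65) = 19.195 kips/bolt; interior L_c = 1.6875 − 0.6875 = 1, R_n = 29.25 kips/bolt. φR_n = 0.75 × (2×19.195 + 6×29.25) = 160.4 kips.
Governing: min(99.4, 160.4) = 99.4 kips → bolt shear.

99.4 kips (bolt shear governs)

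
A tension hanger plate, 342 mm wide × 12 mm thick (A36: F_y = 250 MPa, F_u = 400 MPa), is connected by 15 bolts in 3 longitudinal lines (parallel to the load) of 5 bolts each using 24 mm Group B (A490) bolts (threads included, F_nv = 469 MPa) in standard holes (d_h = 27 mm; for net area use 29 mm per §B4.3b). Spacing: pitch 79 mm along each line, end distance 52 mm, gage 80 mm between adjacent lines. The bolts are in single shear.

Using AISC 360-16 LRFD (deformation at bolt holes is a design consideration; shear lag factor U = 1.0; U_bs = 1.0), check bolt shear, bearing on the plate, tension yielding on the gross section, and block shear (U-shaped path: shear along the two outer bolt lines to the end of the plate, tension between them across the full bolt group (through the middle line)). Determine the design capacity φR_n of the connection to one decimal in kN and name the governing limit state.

923.4 kN (gross-section yield governs)

Bolt shear: A_b = π(24)²/4 = 452.39 mm². φR_n = 0.75 × 469 × 452.39 × 15 × 1 = 2386.9 kN.
Bearing (12 mm plate, F_u = 400 MPa): end bolts L_c = 52 − 27/2 = 38.5, R_n = min(1.2×38.5×12×400, 2.4×24×12×400) = 221.76 kN/bolt; interior L_c = 79 − 27 = 52, R_n = 276.48 kN/bolt. φR_n = 0.75 × (3×221.76 + 12×276.48) = 2987.3 kN.
Tension yield (gross): A_g = 342×12 = 4104 mm². φR_n = 0.90 × 250 × 4104 = 923.4 kN.
Block shear: shear path 2×[52+4×79] = 2×368 mm, A_gv = 8832, A_nv = 2×(368 − 4.5×29)×12 = 5700 mm²; tension across gage: (160 − 2×29)×12 = 1224 mm². R_n = min(0.6×400×5700, 0.6×250×8832) + 1.0×400×1224 = min(1368, 1324.8) + 489.6 = 1814.4 kN. φR_n = 0.75 × 1814.4 = 1360.8 kN.
Governing: min(2386.9, 2987.3, 923.4, 1360.8) = 923.4 kN → gross-section yield.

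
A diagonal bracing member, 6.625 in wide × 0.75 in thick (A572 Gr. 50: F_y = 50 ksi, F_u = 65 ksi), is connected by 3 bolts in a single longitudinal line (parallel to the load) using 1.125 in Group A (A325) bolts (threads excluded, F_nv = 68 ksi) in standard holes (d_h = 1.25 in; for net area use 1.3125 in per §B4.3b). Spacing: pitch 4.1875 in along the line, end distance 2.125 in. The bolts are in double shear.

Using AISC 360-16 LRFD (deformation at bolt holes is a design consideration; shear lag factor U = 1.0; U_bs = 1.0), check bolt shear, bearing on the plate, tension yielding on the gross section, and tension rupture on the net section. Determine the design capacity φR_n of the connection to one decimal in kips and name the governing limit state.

194.2 kips (net-section rupture governs)

Bolt shear: A_b = π(1.125)²/4 = 0.99402 in². φR_n = 0.75 × 68 × 0.99402 × 3 × 2 = 304.2 kips.
Bearing (0.75 in plate, F_u = 65 ksi): end bolts L_c = 2.125 − 1.25/2 = 1.5, R_n = min(1.2×1.5×0.75×65, 2.4×1.125×0.75×65) = 87.75 kips/bolt; interior L_c = 4.1875 − 1.25 = 2.9375, R_n = 131.63 kips/bolt. φR_n = 0.75 × (1×87.75 + 2×131.63) = 263.3 kips.
Tension yield (gross): A_g = 6.625×0.75 = 4.9688 in². φR_n = 0.90 × 50 × 4.9688 = 223.6 kips.
Tension rupture (net): A_n = (6.625 − 1×1.3125)×0.75 = 3.9844 in² (U = 1.0, A_e = A_n). φR_n = 0.75 × 65 × 3.9844 = 194.2 kips.
Governing: min(304.2, 263.3, 223.6, 194.2) = 194.2 kips → net-section rupture.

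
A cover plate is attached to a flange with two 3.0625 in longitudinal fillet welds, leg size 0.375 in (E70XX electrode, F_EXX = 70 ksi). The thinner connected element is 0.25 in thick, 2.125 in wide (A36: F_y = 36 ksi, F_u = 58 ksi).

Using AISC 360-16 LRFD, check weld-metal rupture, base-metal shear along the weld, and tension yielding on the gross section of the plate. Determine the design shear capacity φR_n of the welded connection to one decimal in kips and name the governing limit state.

17.2 kips (gross-section yield governs)

Weld metal: throat = 0.707×0.375 = 0.26513 in, L = 2×3.0625 = 6.125 in. φR_n = 0.75 × 0.6 × 70 × 0.26513 × 6.125 = 51.2 kips.
Base metal shear (0.25 in plate): yield φR_n = 1.0×0.6×36×0.25×6.125 = 33.1 kips; rupture φR_n = 0.75×0.6×58×0.25×6.125 = 40.0 kips; take 33.1 kips (yield).
Tension yield (gross): A_g = 2.125×0.25 = 0.53125 in². φR_n = 0.90 × 36 × 0.53125 = 17.2 kips.
Governing: min(51.2, 33.1, 17.2) = 17.2 kips → gross-section yield.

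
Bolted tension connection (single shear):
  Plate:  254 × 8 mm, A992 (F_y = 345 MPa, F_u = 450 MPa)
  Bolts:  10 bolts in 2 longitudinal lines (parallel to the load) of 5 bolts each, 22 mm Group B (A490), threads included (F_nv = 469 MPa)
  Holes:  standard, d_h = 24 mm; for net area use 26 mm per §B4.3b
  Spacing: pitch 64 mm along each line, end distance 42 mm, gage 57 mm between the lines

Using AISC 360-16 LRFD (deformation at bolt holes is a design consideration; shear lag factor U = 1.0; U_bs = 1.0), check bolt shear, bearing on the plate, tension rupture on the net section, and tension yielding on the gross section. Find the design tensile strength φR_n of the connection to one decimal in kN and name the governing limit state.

Bolt shear: A_b = π(22)²/4 = 380.13 mm². φR_n = 0.75 × 469 × 380.13 × 10 × 1 = 1337.1 kN.
Bearing (8 mm plate, F_u = 450 MPa): end bolts L_c = 42 − 24/2 = 30, R_n = min(1.2×30×8×450, 2.4×22×8×450) = 129.6 kN/bolt; interior L_c = 64 − 24 = 40, R_n = 172.8 kN/bolt. φR_n = 0.75 × (2×129.6 + 8×172.8) = 1231.2 kN.
Tension rupture (net): A_n = (254 − 2×26)×8 = 1616 mm² (U = 1.0, A_e = A_n). φR_n = 0.75 × 450 × 1616 = 545.4 kN.
Tension yield (gross): A_g = 254×8 = 2032 mm². φR_n = 0.90 × 345 × 2032 = 630.9 kN.
Governing: min(1337.1, 1231.2, 545.4, 630.9) = 545.4 kN → net-section rupture.

545.4 kN (net-section rupture governs)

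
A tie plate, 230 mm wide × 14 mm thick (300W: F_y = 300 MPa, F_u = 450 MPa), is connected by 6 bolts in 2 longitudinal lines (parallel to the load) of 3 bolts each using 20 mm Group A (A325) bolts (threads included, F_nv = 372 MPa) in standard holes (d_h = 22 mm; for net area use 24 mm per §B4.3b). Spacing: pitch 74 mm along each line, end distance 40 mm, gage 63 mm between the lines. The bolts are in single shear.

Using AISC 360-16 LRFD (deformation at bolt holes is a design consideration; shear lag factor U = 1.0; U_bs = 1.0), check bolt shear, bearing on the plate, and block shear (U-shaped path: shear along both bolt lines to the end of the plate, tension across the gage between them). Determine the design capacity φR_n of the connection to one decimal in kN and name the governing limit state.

Bolt shear: A_b = π(20)²/4 = 314.16 mm². φR_n = 0.75 × 372 × 314.16 × 6 × 1 = 525.9 kN.
Bearing (14 mm plate, F_u = 450 MPa): end bolts L_c = 40 − 22/2 = 29, R_n = min(1.2×29×14×450, 2.4×20×14×450) = 219.24 kN/bolt; interior L_c = 74 − 22 = 52, R_n = 302.4 kN/bolt. φR_n = 0.75 × (2×219.24 + 4×302.4) = 1236.1 kN.
Block shear: shear path 2×[40+2×74] = 2×188 mm, A_gv = 5264, A_nv = 2×(188 − 2.5×24)×14 = 3584 mm²; tension across gage: (63 − 1×24)×14 = 546 mm². R_n = min(0.6×450×3584, 0.6×300×5264) + 1.0×450×546 = min(967.68, 947.52) + 245.7 = 1193.2 kN. φR_n = 0.75 × 1193.2 = 894.9 kN.
Governing: min(525.9, 1236.1, 894.9) = 525.9 kN → bolt shear.

525.9 kN (bolt shear governs)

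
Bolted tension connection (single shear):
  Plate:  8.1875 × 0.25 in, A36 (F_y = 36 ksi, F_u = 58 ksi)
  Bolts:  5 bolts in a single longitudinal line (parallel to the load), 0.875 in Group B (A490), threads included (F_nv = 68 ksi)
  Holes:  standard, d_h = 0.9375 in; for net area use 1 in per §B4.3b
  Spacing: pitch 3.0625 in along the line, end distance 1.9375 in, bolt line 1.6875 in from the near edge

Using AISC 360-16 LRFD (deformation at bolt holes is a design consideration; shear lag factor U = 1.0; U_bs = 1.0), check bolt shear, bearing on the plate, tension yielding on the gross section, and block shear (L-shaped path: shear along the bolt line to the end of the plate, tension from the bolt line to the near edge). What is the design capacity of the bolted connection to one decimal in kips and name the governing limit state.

66.3 kips (gross-section yield governs)

Bolt shear: A_b = π(0.875)²/4 = 0.60132 in². φR_n = 0.75 × 68 × 0.60132 × 5 × 1 = 153.3 kips.
Bearing (0.25 in plate, F_u = 58 ksi): end bolts L_c = 1.9375 − 0.9375/2 = 1.46875, R_n = min(1.2×1.46875×0.25×58, 2.4×0.875×0.25×58) = 25.556 kips/bolt; interior L_c = 3.0625 − 0.9375 = 2.125, R_n = 30.45 kips/bolt. φR_n = 0.75 × (1×25.556 + 4×30.45) = 110.5 kips.
Tension yield (gross): A_g = 8.1875×0.25 = 2.0469 in². φR_n = 0.90 × 36 × 2.0469 = 66.3 kips.
Block shear: shear path 1×[1.9375+4×3.0625] = 1×14.1875 in, A_gv = 3.5469, A_nv = 1×(14.1875 − 4.5×1)×0.25 = 2.4219 in²; tension to near edge: (1.6875 − 0.5×1)×0.25 = 0.29688 in². R_n = min(0.6×58×2.4219, 0.6×36×3.5469) + 1.0×58×0.29688 = min(84.282, 76.613) + 17.219 = 93.832 kips. φR_n = 0.75 × 93.832 = 70.4 kips.
Governing: min(153.3, 110.5, 66.3, 70.4) = 66.3 kips → gross-section yield.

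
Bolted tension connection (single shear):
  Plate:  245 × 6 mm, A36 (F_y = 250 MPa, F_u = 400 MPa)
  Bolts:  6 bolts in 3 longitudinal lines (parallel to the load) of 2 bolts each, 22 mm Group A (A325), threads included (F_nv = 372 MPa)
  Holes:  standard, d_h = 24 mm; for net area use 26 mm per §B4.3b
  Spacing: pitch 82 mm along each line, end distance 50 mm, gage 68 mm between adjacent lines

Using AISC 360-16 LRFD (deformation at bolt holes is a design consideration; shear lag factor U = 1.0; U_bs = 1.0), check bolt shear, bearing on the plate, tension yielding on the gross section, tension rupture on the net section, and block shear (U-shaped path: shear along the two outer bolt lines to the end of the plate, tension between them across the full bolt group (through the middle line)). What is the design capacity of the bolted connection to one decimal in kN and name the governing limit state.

Bolt shear: A_b = π(22)²/4 = 380.13 mm². φR_n = 0.75 × 372 × 380.13 × 6 × 1 = 636.3 kN.
Bearing (6 mm plate, F_u = 400 MPa): end bolts L_c = 50 − 24/2 = 38, R_n = min(1.2×38×6×400, 2.4×22×6×400) = 109.44 kN/bolt; interior L_c = 82 − 24 = 58, R_n = 126.72 kN/bolt. φR_n = 0.75 × (3×109.44 + 3×126.72) = 531.4 kN.
Tension yield (gross): A_g = 245×6 = 1470 mm². φR_n = 0.90 × 250 × 1470 = 330.8 kN.
Tension rupture (net): A_n = (245 − 3×26)×6 = 1002 mm² (U = 1.0, A_e = A_n). φR_n = 0.75 × 400 × 1002 = 300.6 kN.
Block shear: shear path 2×[50+1×82] = 2×132 mm, A_gv = 1584, A_nv = 2×(132 − 1.5×26)×6 = 1116 mm²; tension across gage: (136 − 2×26)×6 = 504 mm². R_n = min(0.6×400×1116, 0.6×250×1584) + 1.0×400×504 = min(267.84, 237.6) + 201.6 = 439.2 kN. φR_n = 0.75 × 439.2 = 329.4 kN.
Governing: min(636.3, 531.4, 330.8, 300.6, 329.4) = 300.6 kN → net-section rupture.

300.6 kN (net-section rupture governs)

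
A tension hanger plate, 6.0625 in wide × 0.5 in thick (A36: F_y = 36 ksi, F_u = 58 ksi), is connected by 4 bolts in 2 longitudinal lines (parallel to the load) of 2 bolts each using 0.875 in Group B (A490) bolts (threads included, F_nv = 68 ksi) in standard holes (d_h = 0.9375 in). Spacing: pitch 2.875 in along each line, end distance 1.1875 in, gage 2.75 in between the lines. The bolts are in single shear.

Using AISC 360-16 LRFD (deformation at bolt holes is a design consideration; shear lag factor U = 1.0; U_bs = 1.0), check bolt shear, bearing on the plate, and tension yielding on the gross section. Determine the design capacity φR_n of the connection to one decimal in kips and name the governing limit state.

98.2 kips (gross-section yield governs)

Bolt shear: A_b = π(0.875)²/4 = 0.60132 in². φR_n = 0.75 × 68 × 0.60132 × 4 × 1 = 122.7 kips.
Bearing (0.5 in plate, F_u = 58 ksi): end bolts L_c = 1.1875 − 0.9375/2 = 0.71875, R_n = min(1.2×0.71875×0.5×58, 2.4×0.875×0.5×58) = 25.013 kips/bolt; interior L_c = 2.875 − 0.9375 = 1.9375, R_n = 60.9 kips/bolt. φR_n = 0.75 × (2×25.013 + 2×60.9) = 128.9 kips.
Tension yield (gross): A_g = 6.0625×0.5 = 3.0313 in². φR_n = 0.90 × 36 × 3.0313 = 98.2 kips.
Governing: min(122.7, 128.9, 98.2) = 98.2 kips → gross-section yield.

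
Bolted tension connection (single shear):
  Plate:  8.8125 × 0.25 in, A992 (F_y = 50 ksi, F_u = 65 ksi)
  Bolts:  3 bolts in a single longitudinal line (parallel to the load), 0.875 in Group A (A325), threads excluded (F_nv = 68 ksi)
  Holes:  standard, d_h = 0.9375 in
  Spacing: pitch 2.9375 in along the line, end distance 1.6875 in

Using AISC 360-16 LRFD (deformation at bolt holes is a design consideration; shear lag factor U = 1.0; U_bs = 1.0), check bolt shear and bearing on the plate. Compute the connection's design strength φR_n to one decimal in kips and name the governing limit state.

Bolt shear: A_b = π(0.875)²/4 = 0.60132 in². φR_n = 0.75 × 68 × 0.60132 × 3 × 1 = 92.0 kips.
Bearing (0.25 in plate, F_u = 65 ksi): end bolts L_c = 1.6875 − 0.9375/2 = 1.21875, R_n = min(1.2×1.21875×0.25×65, 2.4×0.875×0.25×65) = 23.766 kips/bolt; interior L_c = 2.9375 − 0.9375 = 2, R_n = 34.125 kips/bolt. φR_n = 0.75 × (1×23.766 + 2×34.125) = 69.0 kips.
Governing: min(92.0, 69.0) = 69.0 kips → bearing.

69.0 kips (bearing governs)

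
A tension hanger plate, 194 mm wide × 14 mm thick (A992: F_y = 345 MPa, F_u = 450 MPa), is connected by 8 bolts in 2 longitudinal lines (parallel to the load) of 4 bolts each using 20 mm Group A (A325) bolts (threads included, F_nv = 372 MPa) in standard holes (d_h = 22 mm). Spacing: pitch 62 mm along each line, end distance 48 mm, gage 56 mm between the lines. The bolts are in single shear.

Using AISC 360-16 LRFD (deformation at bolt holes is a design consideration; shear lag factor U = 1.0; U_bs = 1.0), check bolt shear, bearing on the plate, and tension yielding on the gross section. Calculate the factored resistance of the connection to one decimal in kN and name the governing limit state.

Bolt shear: A_b = π(20)²/4 = 314.16 mm². φR_n = 0.75 × 372 × 314.16 × 8 × 1 = 701.2 kN.
Bearing (14 mm plate, F_u = 450 MPa): end bolts L_c = 48 − 22/2 = 37, R_n = min(1.2×37×14×450, 2.4×20×14×450) = 279.72 kN/bolt; interior L_c = 62 − 22 = 40, R_n = 302.4 kN/bolt. φR_n = 0.75 × (2×279.72 + 6×302.4) = 1780.4 kN.
Tension yield (gross): A_g = 194×14 = 2716 mm². φR_n = 0.90 × 345 × 2716 = 843.3 kN.
Governing: min(701.2, 1780.4, 843.3) = 701.2 kN → bolt shear.

701.2 kN (bolt shear governs)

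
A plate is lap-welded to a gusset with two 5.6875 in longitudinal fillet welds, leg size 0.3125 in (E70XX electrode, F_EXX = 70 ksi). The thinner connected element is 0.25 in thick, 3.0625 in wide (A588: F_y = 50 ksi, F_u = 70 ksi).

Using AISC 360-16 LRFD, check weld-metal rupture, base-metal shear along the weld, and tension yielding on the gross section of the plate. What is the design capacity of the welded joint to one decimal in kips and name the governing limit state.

Weld metal: throat = 0.707×0.3125 = 0.22094 in, L = 2×5.6875 = 11.375 in. φR_n = 0.75 × 0.6 × 70 × 0.22094 × 11.375 = 79.2 kips.
Base metal shear (0.25 in plate): yield φR_n = 1.0×0.6×50×0.25×11.375 = 85.3 kips; rupture φR_n = 0.75×0.6×70×0.25×11.375 = 89.6 kips; take 85.3 kips (yield).
Tension yield (gross): A_g = 3.0625×0.25 = 0.76563 in². φR_n = 0.90 × 50 × 0.76563 = 34.5 kips.
Governing: min(79.2, 85.3, 34.5) = 34.5 kips → gross-section yield.

34.5 kips (gross-section yield governs)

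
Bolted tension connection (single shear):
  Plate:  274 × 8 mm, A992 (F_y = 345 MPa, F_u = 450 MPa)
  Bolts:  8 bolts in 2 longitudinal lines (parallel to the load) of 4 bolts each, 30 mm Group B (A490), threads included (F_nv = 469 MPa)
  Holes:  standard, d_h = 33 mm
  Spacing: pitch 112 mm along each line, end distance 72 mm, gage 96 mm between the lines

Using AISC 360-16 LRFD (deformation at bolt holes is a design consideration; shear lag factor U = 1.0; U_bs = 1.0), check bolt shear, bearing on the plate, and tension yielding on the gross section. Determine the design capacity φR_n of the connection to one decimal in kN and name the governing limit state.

Bolt shear: A_b = π(30)²/4 = 706.86 mm². φR_n = 0.75 × 469 × 706.86 × 8 × 1 = 1989.1 kN.
Bearing (8 mm plate, F_u = 450 MPa): end bolts L_c = 72 − 33/2 = 55.5, R_n = min(1.2×55.5×8×450, 2.4×30×8×450) = 239.76 kN/bolt; interior L_c = 112 − 33 = 79, R_n = 259.2 kN/bolt. φR_n = 0.75 × (2×239.76 + 6×259.2) = 1526.0 kN.
Tension yield (gross): A_g = 274×8 = 2192 mm². φR_n = 0.90 × 345 × 2192 = 680.6 kN.
Governing: min(1989.1, 1526.0, 680.6) = 680.6 kN → gross-section yield.

680.6 kN (gross-section yield governs)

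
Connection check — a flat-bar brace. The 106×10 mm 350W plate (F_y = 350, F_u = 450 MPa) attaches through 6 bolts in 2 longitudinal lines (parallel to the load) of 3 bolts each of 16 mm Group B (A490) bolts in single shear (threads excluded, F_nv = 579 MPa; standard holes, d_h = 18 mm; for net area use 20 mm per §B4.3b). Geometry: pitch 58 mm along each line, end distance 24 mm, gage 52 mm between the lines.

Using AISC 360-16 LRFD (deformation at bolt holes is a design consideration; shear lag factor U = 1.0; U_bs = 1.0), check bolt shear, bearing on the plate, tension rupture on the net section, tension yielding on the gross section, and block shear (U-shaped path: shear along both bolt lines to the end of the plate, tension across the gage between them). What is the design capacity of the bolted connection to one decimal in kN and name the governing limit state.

Bolt shear: A_b = π(16)²/4 = 201.06 mm². φR_n = 0.75 × 579 × 201.06 × 6 × 1 = 523.9 kN.
Bearing (10 mm plate, F_u = 450 MPa): end bolts L_c = 24 − 18/2 = 15, R_n = min(1.2×15×10×450, 2.4×16×10×450) = 81 kN/bolt; interior L_c = 58 − 18 = 40, R_n = 172.8 kN/bolt. φR_n = 0.75 × (2×81 + 4×172.8) = 639.9 kN.
Tension rupture (net): A_n = (106 − 2×20)×10 = 660 mm² (U = 1.0, A_e = A_n). φR_n = 0.75 × 450 × 660 = 222.8 kN.
Tension yield (gross): A_g = 106×10 = 1060 mm². φR_n = 0.90 × 350 × 1060 = 333.9 kN.
Block shear: shear path 2×[24+2×58] = 2×140 mm, A_gv = 2800, A_nv = 2×(140 − 2.5×20)×10 = 1800 mm²; tension across gage: (52 − 1×20)×10 = 320 mm². R_n = min(0.6×450×1800, 0.6×350×2800) + 1.0×450×320 = min(486, 588) + 144 = 630 kN. φR_n = 0.75 × 630 = 472.5 kN.
Governing: min(523.9, 639.9, 222.8, 333.9, 472.5) = 222.8 kN → net-section rupture.

222.8 kN (net-section rupture governs)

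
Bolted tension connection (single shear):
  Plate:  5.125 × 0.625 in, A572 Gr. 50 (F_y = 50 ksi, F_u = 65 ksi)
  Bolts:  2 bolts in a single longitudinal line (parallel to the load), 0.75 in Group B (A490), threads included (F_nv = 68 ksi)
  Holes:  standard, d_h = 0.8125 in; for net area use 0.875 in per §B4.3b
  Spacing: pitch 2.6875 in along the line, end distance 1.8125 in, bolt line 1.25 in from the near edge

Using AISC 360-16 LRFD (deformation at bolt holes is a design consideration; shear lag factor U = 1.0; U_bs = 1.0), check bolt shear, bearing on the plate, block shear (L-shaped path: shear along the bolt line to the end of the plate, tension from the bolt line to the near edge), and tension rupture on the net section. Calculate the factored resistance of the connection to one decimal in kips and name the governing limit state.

45.1 kips (bolt shear governs)

Bolt shear: A_b = π(0.75)²/4 = 0.44179 in². φR_n = 0.75 × 68 × 0.44179 × 2 × 1 = 45.1 kips.
Bearing (0.625 in plate, F_u = 65 ksi): end bolts L_c = 1.8125 − 0.8125/2 = 1.40625, R_n = min(1.2×1.40625×0.625×65, 2.4×0.75×0.625×65) = 68.555 kips/bolt; interior L_c = 2.6875 − 0.8125 = 1.875, R_n = 73.125 kips/bolt. φR_n = 0.75 × (1×68.555 + 1×73.125) = 106.3 kips.
Block shear: shear path 1×[1.8125+1×2.6875] = 1×4.5 in, A_gv = 2.8125, A_nv = 1×(4.5 − 1.5×0.875)×0.625 = 1.9922 in²; tension to near edge: (1.25 − 0.5×0.875)×0.625 = 0.50781 in². R_n = min(0.6×65×1.9922, 0.6×50×2.8125) + 1.0×65×0.50781 = min(77.696, 84.375) + 33.008 = 110.7 kips. φR_n = 0.75 × 110.7 = 83.0 kips.
Tension rupture (net): A_n = (5.125 − 1×0.875)×0.625 = 2.6563 in² (U = 1.0, A_e = A_n). φR_n = 0.75 × 65 × 2.6563 = 129.5 kips.
Governing: min(45.1, 106.3, 83.0, 129.5) = 45.1 kips → bolt shear.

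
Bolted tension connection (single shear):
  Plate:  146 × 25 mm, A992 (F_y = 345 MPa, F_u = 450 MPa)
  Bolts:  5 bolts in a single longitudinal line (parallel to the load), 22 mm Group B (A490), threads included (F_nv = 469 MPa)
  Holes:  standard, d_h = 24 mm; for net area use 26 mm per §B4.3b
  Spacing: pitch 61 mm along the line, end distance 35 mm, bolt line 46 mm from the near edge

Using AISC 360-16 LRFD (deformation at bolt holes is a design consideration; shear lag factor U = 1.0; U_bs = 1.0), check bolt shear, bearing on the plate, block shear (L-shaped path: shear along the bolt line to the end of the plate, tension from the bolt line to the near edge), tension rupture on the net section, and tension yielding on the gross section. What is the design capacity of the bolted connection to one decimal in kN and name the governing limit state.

Bolt shear: A_b = π(22)²/4 = 380.13 mm². φR_n = 0.75 × 469 × 380.13 × 5 × 1 = 668.6 kN.
Bearing (25 mm plate, F_u = 450 MPa): end bolts L_c = 35 − 24/2 = 23, R_n = min(1.2×23×25×450, 2.4×22×25×450) = 310.5 kN/bolt; interior L_c = 61 − 24 = 37, R_n = 499.5 kN/bolt. φR_n = 0.75 × (1×310.5 + 4×499.5) = 1731.4 kN.
Block shear: shear path 1×[35+4×61] = 1×279 mm, A_gv = 6975, A_nv = 1×(279 − 4.5×26)×25 = 4050 mm²; tension to near edge: (46 − 0.5×26)×25 = 825 mm². R_n = min(0.6×450×4050, 0.6×345×6975) + 1.0×450×825 = min(1093.5, 1443.8) + 371.25 = 1464.8 kN. φR_n = 0.75 × 1464.8 = 1098.6 kN.
Tension rupture (net): A_n = (146 − 1×26)×25 = 3000 mm² (U = 1.0, A_e = A_n). φR_n = 0.75 × 450 × 3000 = 1012.5 kN.
Tension yield (gross): A_g = 146×25 = 3650 mm². φR_n = 0.90 × 345 × 3650 = 1133.3 kN.
Governing: min(668.6, 1731.4, 1098.6, 1012.5, 1133.3) = 668.6 kN → bolt shear.

668.6 kN (bolt shear governs)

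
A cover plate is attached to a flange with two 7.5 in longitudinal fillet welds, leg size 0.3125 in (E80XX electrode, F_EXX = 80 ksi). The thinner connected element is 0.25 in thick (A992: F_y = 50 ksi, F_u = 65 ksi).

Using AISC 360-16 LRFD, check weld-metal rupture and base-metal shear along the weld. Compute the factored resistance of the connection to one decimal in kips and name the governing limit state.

Weld metal: throat = 0.707×0.3125 = 0.22094 in, L = 2×7.5 = 15 in. φR_n = 0.75 × 0.6 × 80 × 0.22094 × 15 = 119.3 kips.
Base metal shear (0.25 in plate): yield φR_n = 1.0×0.6×50×0.25×15 = 112.5 kips; rupture φR_n = 0.75×0.6×65×0.25×15 = 109.7 kips; take 109.7 kips (rupture).
Governing: min(119.3, 109.7) = 109.7 kips → base-metal shear.

109.7 kips (base-metal shear governs)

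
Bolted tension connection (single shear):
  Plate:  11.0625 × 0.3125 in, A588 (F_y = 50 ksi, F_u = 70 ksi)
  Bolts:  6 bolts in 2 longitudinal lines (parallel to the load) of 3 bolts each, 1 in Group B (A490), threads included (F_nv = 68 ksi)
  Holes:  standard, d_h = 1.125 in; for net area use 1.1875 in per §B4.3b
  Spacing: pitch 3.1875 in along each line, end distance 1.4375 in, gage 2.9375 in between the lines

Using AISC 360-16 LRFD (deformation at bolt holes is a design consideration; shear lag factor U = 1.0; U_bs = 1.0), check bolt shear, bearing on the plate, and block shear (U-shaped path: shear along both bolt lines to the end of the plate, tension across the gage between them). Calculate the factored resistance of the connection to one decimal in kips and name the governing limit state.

124.1 kips (block shear governs)

Bolt shear: A_b = π(1)²/4 = 0.7854 in². φR_n = 0.75 × 68 × 0.7854 × 6 × 1 = 240.3 kips.
Bearing (0.3125 in plate, F_u = 70 ksi): end bolts L_c = 1.4375 − 1.125/2 = 0.875, R_n = min(1.2×0.875×0.3125×70, 2.4×1×0.3125×70) = 22.969 kips/bolt; interior L_c = 3.1875 − 1.125 = 2.0625, R_n = 52.5 kips/bolt. φR_n = 0.75 × (2×22.969 + 4×52.5) = 192.0 kips.
Block shear: shear path 2×[1.4375+2×3.1875] = 2×7.8125 in, A_gv = 4.8828, A_nv = 2×(7.8125 − 2.5×1.1875)×0.3125 = 3.0273 in²; tension across gage: (2.9375 − 1×1.1875)×0.3125 = 0.54688 in². R_n = min(0.6×70×3.0273, 0.6×50×4.8828) + 1.0×70×0.54688 = min(127.15, 146.48) + 38.282 = 165.43 kips. φR_n = 0.75 × 165.43 = 124.1 kips.
Governing: min(240.3, 192.0, 124.1) = 124.1 kips → block shear.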